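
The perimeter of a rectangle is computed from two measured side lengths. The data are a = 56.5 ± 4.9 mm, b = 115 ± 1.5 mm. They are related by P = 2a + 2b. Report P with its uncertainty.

343 ± 10.2 mm

P is a linear combination, so absolute uncertainties add in quadrature:
  (2·δa)² = 96.0;  (2·δb)² = 9.00
δP = √(105) = 10.2 mm
P = 343 mm.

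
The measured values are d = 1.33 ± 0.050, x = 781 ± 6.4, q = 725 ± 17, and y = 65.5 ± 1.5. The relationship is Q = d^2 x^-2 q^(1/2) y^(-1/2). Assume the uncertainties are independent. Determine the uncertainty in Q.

Q is a product of powers, so relative uncertainties combine in quadrature:
  (2·δd/d)² = (2×0.0376)² = 0.00565;  (-2·δx/x)² = (-2×0.00819)² = 0.000269;  (½·δq/q)² = (0.5×0.0234)² = 0.000137;  (−½·δy/y)² = (-0.5×0.0229)² = 0.000131
δQ/Q = √(0.00619) = 0.0787
Q = 9.65e-06, so δQ = 0.0787 × 9.65e-06 = 7.59e-07.

7.59e-07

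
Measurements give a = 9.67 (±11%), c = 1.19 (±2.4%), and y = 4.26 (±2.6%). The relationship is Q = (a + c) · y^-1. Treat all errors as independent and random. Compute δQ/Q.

Let u = a + c = 10.9. δu = √(δa² + δc²) = √(1.13 + 0.000816) = 1.06, so δu/u = 0.0980.
Q is then a monomial in u, y:
δQ/Q = √((δu/u)² + (-1·δy/y)²) = √(0.00960 + 0.000676) = 0.101

0.101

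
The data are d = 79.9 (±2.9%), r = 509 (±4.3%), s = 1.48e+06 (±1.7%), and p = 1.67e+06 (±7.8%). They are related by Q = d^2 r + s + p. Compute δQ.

Let w = d^2·r = 3.25e+06. δw/w = √((2·δd/d)² + (1·δr/r)²) = √(0.00336 + 0.00185) = 0.0722, so δw = 2.35e+05.
Q = w + s + p: δQ = √(δw² + δs² + δp²) = √(5.5e+10 + 6.33e+08 + 1.7e+10) = 2.7e+05

2.7e+05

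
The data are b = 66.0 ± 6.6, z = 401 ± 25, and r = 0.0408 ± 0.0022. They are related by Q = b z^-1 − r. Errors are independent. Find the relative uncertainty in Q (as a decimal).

0.158

Let p = b·z^-1 = 0.165. δp/p = √((1·δb/b)² + (-1·δz/z)²) = √(0.0100 + 0.00389) = 0.118, so δp = 0.0194.
Q = p − r: δQ = √(δp² + δr²) = √(0.000376 + 4.84e-06) = 0.0195
Q = 0.124, so δQ/Q = 0.0195/0.124 = 0.158.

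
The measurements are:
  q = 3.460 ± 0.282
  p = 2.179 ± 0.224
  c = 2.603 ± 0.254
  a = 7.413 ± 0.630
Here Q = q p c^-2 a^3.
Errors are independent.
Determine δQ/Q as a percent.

34.7%

Each factor contributes (exponent × relative error)² to (δQ/Q)²:
  (1·δq/q)² = (1×0.0815)² = 0.00664;  (1·δp/p)² = (1×0.103)² = 0.0106;  (-2·δc/c)² = (-2×0.0976)² = 0.0381;  (3·δa/a)² = (3×0.0850)² = 0.0650
δQ/Q = √(0.120) = 0.347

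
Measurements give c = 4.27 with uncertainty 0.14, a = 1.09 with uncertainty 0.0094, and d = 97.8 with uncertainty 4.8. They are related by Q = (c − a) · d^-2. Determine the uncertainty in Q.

Let u = c − a = 3.18. δu = √(δc² + δa²) = √(0.0196 + 8.84e-05) = 0.140, so δu/u = 0.0441.
Q is then a monomial in u, d:
δQ/Q = √((δu/u)² + (-2·δd/d)²) = √(0.00195 + 0.00964) = 0.108
Q = 0.000332, so δQ = 0.108 × 0.000332 = 3.58e-05.

3.58e-05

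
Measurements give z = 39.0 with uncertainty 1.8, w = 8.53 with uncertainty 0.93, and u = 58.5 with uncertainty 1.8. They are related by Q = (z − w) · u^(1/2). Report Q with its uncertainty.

Let h = z − w = 30.5. δh = √(δz² + δw²) = √(3.24 + 0.865) = 2.03, so δh/h = 0.0665.
Q is then a monomial in h, u:
δQ/Q = √((δh/h)² + (½·δu/u)²) = √(0.00442 + 0.000237) = 0.0683
Q = 233, so δQ = 0.0683 × 233 = 15.9.

233 ± 15.9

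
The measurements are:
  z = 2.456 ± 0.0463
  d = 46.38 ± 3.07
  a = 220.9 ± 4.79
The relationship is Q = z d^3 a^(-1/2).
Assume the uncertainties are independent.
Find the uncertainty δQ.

3290

Relative error in a monomial: (δQ/Q)² = Σ (nᵢ · δxᵢ/xᵢ)².
  (1·δz/z)² = (1×0.0189)² = 0.000355;  (3·δd/d)² = (3×0.0662)² = 0.0394;  (−½·δa/a)² = (-0.5×0.0217)² = 0.000118
δQ/Q = √(0.0399) = 0.200
Q = 16490, so δQ = 0.200 × 16490 = 3290.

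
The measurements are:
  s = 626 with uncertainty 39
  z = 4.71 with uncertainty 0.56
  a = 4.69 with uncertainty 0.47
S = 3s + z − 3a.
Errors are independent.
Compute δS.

117

Sums and differences: (δS)² = Σ (cᵢ δxᵢ)².
  (3·δs)² = 13700;  (δz)² = 0.314;  (3·δa)² = 1.99
δS = √(13700) = 117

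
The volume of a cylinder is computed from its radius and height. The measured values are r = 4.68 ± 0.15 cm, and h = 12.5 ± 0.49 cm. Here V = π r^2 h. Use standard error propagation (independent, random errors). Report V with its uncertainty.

Each factor contributes (exponent × relative error)² to (δV/V)²:
  (2·δr/r)² = (2×0.0321)² = 0.00411;  (1·δh/h)² = (1×0.0392)² = 0.00154
δV/V = √(0.00565) = 0.0751
V = 860 cm^3, so δV = 0.0751 × 860 = 64.6 cm^3.

860 ± 64.6 cm^3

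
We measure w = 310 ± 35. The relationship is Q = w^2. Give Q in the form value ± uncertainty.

Q ∝ w^2, so δQ/Q = |2| · δw/w = 2 × 0.113 = 0.226.
Q = 96100, so δQ = 0.226 × 96100 = 21700.

96100 ± 21700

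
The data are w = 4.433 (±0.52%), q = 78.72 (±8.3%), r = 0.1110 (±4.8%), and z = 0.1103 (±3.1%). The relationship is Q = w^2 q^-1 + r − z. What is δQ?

Let p = w^2·q^-1 = 0.2496. δp/p = √((2·δw/w)² + (-1·δq/q)²) = √(0.000108 + 0.00689) = 0.0836, so δp = 0.0209.
Q = p + r − z: δQ = √(δp² + δr² + δz²) = √(0.000436 + 2.84e-05 + 1.17e-05) = 0.0218

0.0218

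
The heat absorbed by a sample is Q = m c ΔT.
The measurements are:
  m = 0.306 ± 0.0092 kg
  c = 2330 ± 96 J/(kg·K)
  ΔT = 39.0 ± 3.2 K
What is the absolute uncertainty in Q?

2690 J

For a monomial Q ∝ m, c, ΔT, fractional errors add in quadrature:
  (1·δm/m)² = (1×0.0301)² = 0.000904;  (1·δc/c)² = (1×0.0412)² = 0.00170;  (1·δΔT/ΔT)² = (1×0.0821)² = 0.00673
δQ/Q = √(0.00933) = 0.0966
Q = 27800 J, so δQ = 0.0966 × 27800 = 2690 J.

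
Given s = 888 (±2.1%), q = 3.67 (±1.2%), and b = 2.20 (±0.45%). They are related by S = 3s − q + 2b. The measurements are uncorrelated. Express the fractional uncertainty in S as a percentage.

2.10%

Absolute uncertainties add in quadrature for a linear combination:
  (3·δs)² = 3130;  (δq)² = 0.00194;  (2·δb)² = 0.000392
δS = √(3130) = 55.9
S = 2660, so δS/S = 55.9/2660 = 0.0210.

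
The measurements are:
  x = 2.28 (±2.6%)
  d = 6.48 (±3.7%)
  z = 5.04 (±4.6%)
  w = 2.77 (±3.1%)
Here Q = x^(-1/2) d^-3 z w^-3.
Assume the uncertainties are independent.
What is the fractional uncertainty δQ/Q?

0.152

Relative error in a monomial: (δQ/Q)² = Σ (nᵢ · δxᵢ/xᵢ)².
  (−½·δx/x)² = (-0.5×0.0260)² = 0.000169;  (-3·δd/d)² = (-3×0.0370)² = 0.0123;  (1·δz/z)² = (1×0.0460)² = 0.00212;  (-3·δw/w)² = (-3×0.0310)² = 0.00865
δQ/Q = √(0.0233) = 0.152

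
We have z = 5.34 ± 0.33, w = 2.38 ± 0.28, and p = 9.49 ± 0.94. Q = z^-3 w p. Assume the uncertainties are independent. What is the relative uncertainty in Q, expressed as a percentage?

Since Q is a product/quotient, work with relative uncertainties:
  (-3·δz/z)² = (-3×0.0618)² = 0.0344;  (1·δw/w)² = (1×0.118)² = 0.0138;  (1·δp/p)² = (1×0.0991)² = 0.00981
δQ/Q = √(0.0580) = 0.241

24.1%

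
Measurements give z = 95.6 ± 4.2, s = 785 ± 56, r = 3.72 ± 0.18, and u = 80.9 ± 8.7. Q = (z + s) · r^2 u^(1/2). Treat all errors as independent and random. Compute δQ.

14000

Let w = z + s = 881. δw = √(δz² + δs²) = √(17.6 + 3140) = 56.2, so δw/w = 0.0638.
Q is then a monomial in w, r, u:
δQ/Q = √((δw/w)² + (2·δr/r)² + (½·δu/u)²) = √(0.00407 + 0.00937 + 0.00289) = 0.128
Q = 1.1e+05, so δQ = 0.128 × 1.1e+05 = 14000.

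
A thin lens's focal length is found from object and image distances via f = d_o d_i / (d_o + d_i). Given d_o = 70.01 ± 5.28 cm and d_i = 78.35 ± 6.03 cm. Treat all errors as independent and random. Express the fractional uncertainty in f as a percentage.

5.39%

∂f/∂d_o = (d_i/(d_o+d_i))² = 0.279;  ∂f/∂d_i = (d_o/(d_o+d_i))² = 0.223
δf = √((∂f/∂d_o · δd_o)² + (∂f/∂d_i · δd_i)²) = √(2.17 + 1.80) = 1.99 cm
f = 36.97 cm, so δf/f = 1.99/36.97 = 0.0539.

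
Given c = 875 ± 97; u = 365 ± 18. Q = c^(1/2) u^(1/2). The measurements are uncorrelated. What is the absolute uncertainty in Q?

Q is a product of powers, so relative uncertainties combine in quadrature:
  (½·δc/c)² = (0.5×0.111)² = 0.00307;  (½·δu/u)² = (0.5×0.0493)² = 0.000608
δQ/Q = √(0.00368) = 0.0607
Q = 565, so δQ = 0.0607 × 565 = 34.3.

34.3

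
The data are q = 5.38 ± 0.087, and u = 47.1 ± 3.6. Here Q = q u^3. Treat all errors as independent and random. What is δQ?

Q is a product of powers, so relative uncertainties combine in quadrature:
  (1·δq/q)² = (1×0.0162)² = 0.000262;  (3·δu/u)² = (3×0.0764)² = 0.0526
δQ/Q = √(0.0528) = 0.230
Q = 5.62e+05, so δQ = 0.230 × 5.62e+05 = 1.29e+05.

1.29e+05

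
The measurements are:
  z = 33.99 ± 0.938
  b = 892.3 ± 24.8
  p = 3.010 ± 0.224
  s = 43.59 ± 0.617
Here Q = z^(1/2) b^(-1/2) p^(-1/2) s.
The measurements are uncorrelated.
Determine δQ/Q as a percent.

4.44%

Q is a product of powers, so relative uncertainties combine in quadrature:
  (½·δz/z)² = (0.5×0.0276)² = 0.000190;  (−½·δb/b)² = (-0.5×0.0278)² = 0.000193;  (−½·δp/p)² = (-0.5×0.0744)² = 0.00138;  (1·δs/s)² = (1×0.0142)² = 0.000200
δQ/Q = √(0.00197) = 0.0444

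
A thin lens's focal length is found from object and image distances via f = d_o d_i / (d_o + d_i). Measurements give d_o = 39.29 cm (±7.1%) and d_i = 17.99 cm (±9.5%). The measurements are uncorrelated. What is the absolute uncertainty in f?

0.850 cm

∂f/∂d_o = (d_i/(d_o+d_i))² = 0.0986;  ∂f/∂d_i = (d_o/(d_o+d_i))² = 0.470
δf = √((∂f/∂d_o · δd_o)² + (∂f/∂d_i · δd_i)²) = √(0.0757 + 0.647) = 0.850 cm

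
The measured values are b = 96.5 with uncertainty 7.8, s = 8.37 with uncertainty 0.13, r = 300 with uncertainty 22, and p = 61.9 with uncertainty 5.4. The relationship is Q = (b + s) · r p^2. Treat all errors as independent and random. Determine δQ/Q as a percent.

Let u = b + s = 105. δu = √(δb² + δs²) = √(60.8 + 0.0169) = 7.80, so δu/u = 0.0744.
Q is then a monomial in u, r, p:
δQ/Q = √((δu/u)² + (1·δr/r)² + (2·δp/p)²) = √(0.00553 + 0.00538 + 0.0304) = 0.203

20.3%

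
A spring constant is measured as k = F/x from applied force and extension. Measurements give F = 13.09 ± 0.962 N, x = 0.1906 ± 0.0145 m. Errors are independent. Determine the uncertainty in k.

Products/powers → add relative errors in quadrature, weighted by exponent:
  (1·δF/F)² = (1×0.0735)² = 0.00540;  (-1·δx/x)² = (-1×0.0761)² = 0.00579
δk/k = √(0.0112) = 0.106
k = 68.68 N/m, so δk = 0.106 × 68.68 = 7.26 N/m.

7.26 N/m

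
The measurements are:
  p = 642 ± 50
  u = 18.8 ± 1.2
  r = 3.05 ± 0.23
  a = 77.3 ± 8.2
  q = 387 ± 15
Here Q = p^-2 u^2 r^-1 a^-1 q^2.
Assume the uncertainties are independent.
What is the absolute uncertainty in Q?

For a monomial Q ∝ p^-2, u^2, r^-1, a^-1, q^2, fractional errors add in quadrature:
  (-2·δp/p)² = (-2×0.0779)² = 0.0243;  (2·δu/u)² = (2×0.0638)² = 0.0163;  (-1·δr/r)² = (-1×0.0754)² = 0.00569;  (-1·δa/a)² = (-1×0.106)² = 0.0113;  (2·δq/q)² = (2×0.0388)² = 0.00601
δQ/Q = √(0.0635) = 0.252
Q = 0.545, so δQ = 0.252 × 0.545 = 0.137.

0.137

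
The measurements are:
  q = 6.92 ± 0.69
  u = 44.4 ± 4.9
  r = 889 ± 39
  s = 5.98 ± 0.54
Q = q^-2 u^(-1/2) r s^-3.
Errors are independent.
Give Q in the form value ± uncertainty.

For a monomial Q ∝ q^-2, u^(-1/2), r, s^-3, fractional errors add in quadrature:
  (-2·δq/q)² = (-2×0.0997)² = 0.0398;  (−½·δu/u)² = (-0.5×0.110)² = 0.00304;  (1·δr/r)² = (1×0.0439)² = 0.00192;  (-3·δs/s)² = (-3×0.0903)² = 0.0734
δQ/Q = √(0.118) = 0.344
Q = 0.0130, so δQ = 0.344 × 0.0130 = 0.00448.

0.0130 ± 0.00448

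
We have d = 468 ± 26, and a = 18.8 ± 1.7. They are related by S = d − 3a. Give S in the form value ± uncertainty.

412 ± 26.5

For a sum/difference, combine absolute errors in quadrature:
  (δd)² = 676;  (3·δa)² = 26.0
δS = √(702) = 26.5
S = 412.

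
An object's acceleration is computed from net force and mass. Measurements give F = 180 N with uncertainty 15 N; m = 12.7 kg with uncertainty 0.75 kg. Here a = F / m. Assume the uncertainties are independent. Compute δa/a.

a is a product of powers, so relative uncertainties combine in quadrature:
  (1·δF/F)² = (1×0.0833)² = 0.00694;  (-1·δm/m)² = (-1×0.0591)² = 0.00349
δa/a = √(0.0104) = 0.102

0.102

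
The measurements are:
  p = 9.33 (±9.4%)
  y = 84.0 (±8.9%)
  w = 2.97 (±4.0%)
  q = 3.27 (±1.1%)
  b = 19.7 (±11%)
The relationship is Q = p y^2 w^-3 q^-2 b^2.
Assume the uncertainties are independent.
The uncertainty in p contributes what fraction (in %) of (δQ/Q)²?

(δQ/Q)² = (1·δp/p)² + (2·δy/y)² + (-3·δw/w)² + (-2·δq/q)² + (2·δb/b)²
  p term: (1×0.0940)² = 0.00884
  y term: (2×0.0890)² = 0.0317
  w term: (-3×0.0400)² = 0.0144
  q term: (-2×0.0110)² = 0.000484
  b term: (2×0.110)² = 0.0484
Total = 0.104. Share from p = 0.00884/0.104 = 0.0851.

8.51%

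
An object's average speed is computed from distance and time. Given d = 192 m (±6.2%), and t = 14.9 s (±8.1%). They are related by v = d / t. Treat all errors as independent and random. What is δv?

Products/powers → add relative errors in quadrature, weighted by exponent:
  (1·δd/d)² = (1×0.0620)² = 0.00384;  (-1·δt/t)² = (-1×0.0810)² = 0.00656
δv/v = √(0.0104) = 0.102
v = 12.9 m/s, so δv = 0.102 × 12.9 = 1.31 m/s.

1.31 m/s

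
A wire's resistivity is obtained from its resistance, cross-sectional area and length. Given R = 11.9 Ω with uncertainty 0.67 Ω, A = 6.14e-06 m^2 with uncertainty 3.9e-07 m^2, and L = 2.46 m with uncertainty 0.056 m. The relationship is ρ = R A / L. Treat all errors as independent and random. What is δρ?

For a monomial ρ ∝ R, A, L^-1, fractional errors add in quadrature:
  (1·δR/R)² = (1×0.0563)² = 0.00317;  (1·δA/A)² = (1×0.0635)² = 0.00403;  (-1·δL/L)² = (-1×0.0228)² = 0.000518
δρ/ρ = √(0.00772) = 0.0879
ρ = 2.97e-05 Ω·m, so δρ = 0.0879 × 2.97e-05 = 2.61e-06 Ω·m.

2.61e-06 Ω·m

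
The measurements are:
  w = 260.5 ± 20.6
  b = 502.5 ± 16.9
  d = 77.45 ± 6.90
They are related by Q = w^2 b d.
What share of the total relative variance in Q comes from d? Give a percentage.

23.3%

(δQ/Q)² = (2·δw/w)² + (1·δb/b)² + (1·δd/d)²
  w term: (2×0.0791)² = 0.0250
  b term: (1×0.0336)² = 0.00113
  d term: (1×0.0891)² = 0.00794
Total = 0.0341. Share from d = 0.00794/0.0341 = 0.233.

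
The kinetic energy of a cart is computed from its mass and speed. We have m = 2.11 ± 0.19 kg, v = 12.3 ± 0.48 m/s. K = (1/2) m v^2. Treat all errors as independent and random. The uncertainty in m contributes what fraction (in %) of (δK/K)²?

(δK/K)² = (1·δm/m)² + (2·δv/v)²
  m term: (1×0.0900)² = 0.00811
  v term: (2×0.0390)² = 0.00609
Total = 0.0142. Share from m = 0.00811/0.0142 = 0.571.

57.1%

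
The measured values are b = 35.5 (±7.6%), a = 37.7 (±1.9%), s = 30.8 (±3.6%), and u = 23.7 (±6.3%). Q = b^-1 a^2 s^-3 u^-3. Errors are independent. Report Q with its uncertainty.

(1.03 ± 0.241) × 10^-7

Products/powers → add relative errors in quadrature, weighted by exponent:
  (-1·δb/b)² = (-1×0.0760)² = 0.00578;  (2·δa/a)² = (2×0.0190)² = 0.00144;  (-3·δs/s)² = (-3×0.0360)² = 0.0117;  (-3·δu/u)² = (-3×0.0630)² = 0.0357
δQ/Q = √(0.0546) = 0.234
Q = 1.03e-07, so δQ = 0.234 × 1.03e-07 = 2.41e-08.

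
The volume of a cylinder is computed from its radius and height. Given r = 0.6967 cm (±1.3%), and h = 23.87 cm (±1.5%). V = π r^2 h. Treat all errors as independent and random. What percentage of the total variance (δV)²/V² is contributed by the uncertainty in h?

(δV/V)² = (2·δr/r)² + (1·δh/h)²
  r term: (2×0.0130)² = 0.000676
  h term: (1×0.0150)² = 0.000225
Total = 0.000901. Share from h = 0.000225/0.000901 = 0.250.

25.0%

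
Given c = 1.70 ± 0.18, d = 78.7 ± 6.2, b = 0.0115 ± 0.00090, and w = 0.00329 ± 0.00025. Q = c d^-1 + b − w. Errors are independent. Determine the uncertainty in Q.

Let p = c·d^-1 = 0.0216. δp/p = √((1·δc/c)² + (-1·δd/d)²) = √(0.0112 + 0.00621) = 0.132, so δp = 0.00285.
Q = p + b − w: δQ = √(δp² + δb² + δw²) = √(8.13e-06 + 8.1e-07 + 6.25e-08) = 0.00300

0.00300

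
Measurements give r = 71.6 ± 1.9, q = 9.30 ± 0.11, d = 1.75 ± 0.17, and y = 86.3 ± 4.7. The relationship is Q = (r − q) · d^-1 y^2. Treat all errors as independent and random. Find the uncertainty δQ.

Let u = r − q = 62.3. δu = √(δr² + δq²) = √(3.61 + 0.0121) = 1.90, so δu/u = 0.0305.
Q is then a monomial in u, d, y:
δQ/Q = √((δu/u)² + (-1·δd/d)² + (2·δy/y)²) = √(0.000933 + 0.00944 + 0.0119) = 0.149
Q = 2.65e+05, so δQ = 0.149 × 2.65e+05 = 39500.

39500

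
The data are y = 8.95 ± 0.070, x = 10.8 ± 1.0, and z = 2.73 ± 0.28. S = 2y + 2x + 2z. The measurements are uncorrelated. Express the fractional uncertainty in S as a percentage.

4.63%

S is a linear combination, so absolute uncertainties add in quadrature:
  (2·δy)² = 0.0196;  (2·δx)² = 4.00;  (2·δz)² = 0.314
δS = √(4.33) = 2.08
S = 45.0, so δS/S = 2.08/45.0 = 0.0463.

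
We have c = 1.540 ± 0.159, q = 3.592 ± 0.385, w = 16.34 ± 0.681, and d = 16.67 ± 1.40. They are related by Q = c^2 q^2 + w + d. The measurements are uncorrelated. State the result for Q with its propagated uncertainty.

63.61 ± 9.24

Let p = c^2·q^2 = 30.60. δp/p = √((2·δc/c)² + (2·δq/q)²) = √(0.0426 + 0.0460) = 0.298, so δp = 9.11.
Q = p + w + d: δQ = √(δp² + δw² + δd²) = √(83.0 + 0.464 + 1.96) = 9.24
Q = 63.61.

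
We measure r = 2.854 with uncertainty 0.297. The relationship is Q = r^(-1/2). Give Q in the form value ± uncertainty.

0.5919 ± 0.0308

Q ∝ r^(-1/2), so δQ/Q = |−½| · δr/r = 0.5 × 0.104 = 0.0520.
Q = 0.5919, so δQ = 0.0520 × 0.5919 = 0.0308.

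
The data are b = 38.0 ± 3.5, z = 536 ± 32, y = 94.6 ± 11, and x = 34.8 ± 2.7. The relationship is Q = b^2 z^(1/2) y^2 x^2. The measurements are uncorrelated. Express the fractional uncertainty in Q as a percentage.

Q is a product of powers, so relative uncertainties combine in quadrature:
  (2·δb/b)² = (2×0.0921)² = 0.0339;  (½·δz/z)² = (0.5×0.0597)² = 0.000891;  (2·δy/y)² = (2×0.116)² = 0.0541;  (2·δx/x)² = (2×0.0776)² = 0.0241
δQ/Q = √(0.113) = 0.336

33.6%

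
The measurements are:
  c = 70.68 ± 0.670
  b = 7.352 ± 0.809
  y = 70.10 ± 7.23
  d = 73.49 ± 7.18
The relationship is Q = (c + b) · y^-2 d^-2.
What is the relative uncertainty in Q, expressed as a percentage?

28.4%

Let u = c + b = 78.03. δu = √(δc² + δb²) = √(0.449 + 0.654) = 1.05, so δu/u = 0.0135.
Q is then a monomial in u, y, d:
δQ/Q = √((δu/u)² + (-2·δy/y)² + (-2·δd/d)²) = √(0.000181 + 0.0426 + 0.0382) = 0.284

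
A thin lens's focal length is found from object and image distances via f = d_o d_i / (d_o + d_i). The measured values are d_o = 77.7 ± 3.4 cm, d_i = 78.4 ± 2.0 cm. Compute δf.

∂f/∂d_o = (d_i/(d_o+d_i))² = 0.252;  ∂f/∂d_i = (d_o/(d_o+d_i))² = 0.248
δf = √((∂f/∂d_o · δd_o)² + (∂f/∂d_i · δd_i)²) = √(0.736 + 0.246) = 0.991 cm

0.991 cm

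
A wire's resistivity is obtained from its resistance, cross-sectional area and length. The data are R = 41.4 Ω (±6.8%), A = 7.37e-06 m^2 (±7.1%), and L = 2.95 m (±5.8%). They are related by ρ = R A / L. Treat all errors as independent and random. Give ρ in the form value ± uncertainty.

For a monomial ρ ∝ R, A, L^-1, fractional errors add in quadrature:
  (1·δR/R)² = (1×0.0680)² = 0.00462;  (1·δA/A)² = (1×0.0710)² = 0.00504;  (-1·δL/L)² = (-1×0.0580)² = 0.00336
δρ/ρ = √(0.0130) = 0.114
ρ = 0.000103 Ω·m, so δρ = 0.114 × 0.000103 = 1.18e-05 Ω·m.

(1.03 ± 0.118) × 10^-4 Ω·m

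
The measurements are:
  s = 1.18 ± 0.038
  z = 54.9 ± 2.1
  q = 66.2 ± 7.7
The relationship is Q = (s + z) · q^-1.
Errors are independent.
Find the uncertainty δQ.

Let u = s + z = 56.1. δu = √(δs² + δz²) = √(0.00144 + 4.41) = 2.10, so δu/u = 0.0375.
Q is then a monomial in u, q:
δQ/Q = √((δu/u)² + (-1·δq/q)²) = √(0.00140 + 0.0135) = 0.122
Q = 0.847, so δQ = 0.122 × 0.847 = 0.104.

0.104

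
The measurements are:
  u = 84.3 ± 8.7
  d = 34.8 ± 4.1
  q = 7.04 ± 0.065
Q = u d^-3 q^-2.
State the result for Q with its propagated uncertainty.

Q is a product of powers, so relative uncertainties combine in quadrature:
  (1·δu/u)² = (1×0.103)² = 0.0107;  (-3·δd/d)² = (-3×0.118)² = 0.125;  (-2·δq/q)² = (-2×0.00923)² = 0.000341
δQ/Q = √(0.136) = 0.369
Q = 4.04e-05, so δQ = 0.369 × 4.04e-05 = 1.49e-05.

(4.04 ± 1.49) × 10^-5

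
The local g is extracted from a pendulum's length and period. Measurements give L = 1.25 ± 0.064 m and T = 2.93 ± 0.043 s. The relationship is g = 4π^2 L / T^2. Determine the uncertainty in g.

Each factor contributes (exponent × relative error)² to (δg/g)²:
  (1·δL/L)² = (1×0.0512)² = 0.00262;  (-2·δT/T)² = (-2×0.0147)² = 0.000862
δg/g = √(0.00348) = 0.0590
g = 5.75 m/s^2, so δg = 0.0590 × 5.75 = 0.339 m/s^2.

0.339 m/s^2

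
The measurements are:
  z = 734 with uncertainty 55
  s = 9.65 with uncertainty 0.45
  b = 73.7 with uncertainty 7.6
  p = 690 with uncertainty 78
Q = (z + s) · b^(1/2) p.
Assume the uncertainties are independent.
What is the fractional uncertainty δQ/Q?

Let u = z + s = 744. δu = √(δz² + δs²) = √(3020 + 0.203) = 55.0, so δu/u = 0.0740.
Q is then a monomial in u, b, p:
δQ/Q = √((δu/u)² + (½·δb/b)² + (1·δp/p)²) = √(0.00547 + 0.00266 + 0.0128) = 0.145

0.145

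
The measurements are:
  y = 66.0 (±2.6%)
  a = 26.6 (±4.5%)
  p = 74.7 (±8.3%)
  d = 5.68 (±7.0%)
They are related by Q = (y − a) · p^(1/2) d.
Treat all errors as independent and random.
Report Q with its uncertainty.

1930 ± 188

Let u = y − a = 39.4. δu = √(δy² + δa²) = √(2.94 + 1.43) = 2.09, so δu/u = 0.0531.
Q is then a monomial in u, p, d:
δQ/Q = √((δu/u)² + (½·δp/p)² + (1·δd/d)²) = √(0.00282 + 0.00172 + 0.00490) = 0.0972
Q = 1930, so δQ = 0.0972 × 1930 = 188.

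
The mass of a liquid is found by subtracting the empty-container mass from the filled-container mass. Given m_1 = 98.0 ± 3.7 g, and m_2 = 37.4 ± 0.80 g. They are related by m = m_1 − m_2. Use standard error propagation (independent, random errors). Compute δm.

Each term contributes (cᵢ δxᵢ)² to (δm)²:
  (δm_1)² = 13.7;  (δm_2)² = 0.640
δm = √(14.3) = 3.79 g

3.79 g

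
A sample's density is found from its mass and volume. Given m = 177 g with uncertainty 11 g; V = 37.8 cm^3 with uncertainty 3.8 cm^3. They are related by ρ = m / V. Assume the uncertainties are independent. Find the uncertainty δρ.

ρ is a product of powers, so relative uncertainties combine in quadrature:
  (1·δm/m)² = (1×0.0621)² = 0.00386;  (-1·δV/V)² = (-1×0.101)² = 0.0101
δρ/ρ = √(0.0140) = 0.118
ρ = 4.68 g/cm^3, so δρ = 0.118 × 4.68 = 0.553 g/cm^3.

0.553 g/cm^3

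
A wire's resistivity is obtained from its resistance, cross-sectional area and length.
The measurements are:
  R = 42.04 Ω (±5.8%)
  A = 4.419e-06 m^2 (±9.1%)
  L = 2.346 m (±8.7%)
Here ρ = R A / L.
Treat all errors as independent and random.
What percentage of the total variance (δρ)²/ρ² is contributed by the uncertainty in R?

17.5%

(δρ/ρ)² = (1·δR/R)² + (1·δA/A)² + (-1·δL/L)²
  R term: (1×0.0580)² = 0.00336
  A term: (1×0.0910)² = 0.00828
  L term: (-1×0.0870)² = 0.00757
Total = 0.0192. Share from R = 0.00336/0.0192 = 0.175.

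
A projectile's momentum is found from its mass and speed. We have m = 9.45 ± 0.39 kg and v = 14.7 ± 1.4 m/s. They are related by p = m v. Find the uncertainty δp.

14.4 kg·m/s

Products/powers → add relative errors in quadrature, weighted by exponent:
  (1·δm/m)² = (1×0.0413)² = 0.00170;  (1·δv/v)² = (1×0.0952)² = 0.00907
δp/p = √(0.0108) = 0.104
p = 139 kg·m/s, so δp = 0.104 × 139 = 14.4 kg·m/s.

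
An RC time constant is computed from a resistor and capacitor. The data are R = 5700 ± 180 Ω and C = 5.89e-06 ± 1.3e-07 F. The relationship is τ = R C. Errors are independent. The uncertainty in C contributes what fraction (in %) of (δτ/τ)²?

(δτ/τ)² = (1·δR/R)² + (1·δC/C)²
  R term: (1×0.0316)² = 0.000997
  C term: (1×0.0221)² = 0.000487
Total = 0.00148. Share from C = 0.000487/0.00148 = 0.328.

32.8%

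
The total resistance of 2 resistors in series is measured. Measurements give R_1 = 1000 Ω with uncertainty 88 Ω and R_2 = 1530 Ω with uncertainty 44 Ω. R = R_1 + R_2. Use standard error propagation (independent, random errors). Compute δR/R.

Sums and differences: (δR)² = Σ (cᵢ δxᵢ)².
  (δR_1)² = 7740;  (δR_2)² = 1940
δR = √(9680) = 98.4 Ω
R = 2530 Ω, so δR/R = 98.4/2530 = 0.0389.

0.0389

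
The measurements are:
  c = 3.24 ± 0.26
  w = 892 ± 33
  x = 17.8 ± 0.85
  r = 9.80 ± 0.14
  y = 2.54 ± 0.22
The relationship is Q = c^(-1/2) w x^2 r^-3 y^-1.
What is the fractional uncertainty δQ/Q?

For a monomial Q ∝ c^(-1/2), w, x^2, r^-3, y^-1, fractional errors add in quadrature:
  (−½·δc/c)² = (-0.5×0.0802)² = 0.00161;  (1·δw/w)² = (1×0.0370)² = 0.00137;  (2·δx/x)² = (2×0.0478)² = 0.00912;  (-3·δr/r)² = (-3×0.0143)² = 0.00184;  (-1·δy/y)² = (-1×0.0866)² = 0.00750
δQ/Q = √(0.0214) = 0.146

0.146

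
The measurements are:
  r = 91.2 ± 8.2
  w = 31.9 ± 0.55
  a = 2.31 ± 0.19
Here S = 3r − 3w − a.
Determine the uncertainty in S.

For a sum/difference, combine absolute errors in quadrature:
  (3·δr)² = 605;  (3·δw)² = 2.72;  (δa)² = 0.0361
δS = √(608) = 24.7

24.7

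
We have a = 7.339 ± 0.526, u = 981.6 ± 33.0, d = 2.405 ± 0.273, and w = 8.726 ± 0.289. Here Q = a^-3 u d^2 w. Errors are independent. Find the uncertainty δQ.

Relative error in a monomial: (δQ/Q)² = Σ (nᵢ · δxᵢ/xᵢ)².
  (-3·δa/a)² = (-3×0.0717)² = 0.0462;  (1·δu/u)² = (1×0.0336)² = 0.00113;  (2·δd/d)² = (2×0.114)² = 0.0515;  (1·δw/w)² = (1×0.0331)² = 0.00110
δQ/Q = √(0.100) = 0.316
Q = 125.3, so δQ = 0.316 × 125.3 = 39.6.

39.6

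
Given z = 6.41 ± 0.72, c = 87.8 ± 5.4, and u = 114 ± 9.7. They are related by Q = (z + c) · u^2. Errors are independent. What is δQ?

2.2e+05

Let w = z + c = 94.2. δw = √(δz² + δc²) = √(0.518 + 29.2) = 5.45, so δw/w = 0.0578.
Q is then a monomial in w, u:
δQ/Q = √((δw/w)² + (2·δu/u)²) = √(0.00334 + 0.0290) = 0.180
Q = 1.22e+06, so δQ = 0.180 × 1.22e+06 = 2.2e+05.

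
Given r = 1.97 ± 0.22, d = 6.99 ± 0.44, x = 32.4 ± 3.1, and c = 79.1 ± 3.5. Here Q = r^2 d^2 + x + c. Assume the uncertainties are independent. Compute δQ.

Let p = r^2·d^2 = 190. δp/p = √((2·δr/r)² + (2·δd/d)²) = √(0.0499 + 0.0158) = 0.256, so δp = 48.6.
Q = p + x + c: δQ = √(δp² + δx² + δc²) = √(2360 + 9.61 + 12.2) = 48.8

48.8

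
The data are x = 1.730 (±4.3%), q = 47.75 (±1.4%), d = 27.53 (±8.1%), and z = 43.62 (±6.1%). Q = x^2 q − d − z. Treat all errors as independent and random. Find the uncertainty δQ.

Let p = x^2·q = 142.9. δp/p = √((2·δx/x)² + (1·δq/q)²) = √(0.00740 + 0.000196) = 0.0871, so δp = 12.5.
Q = p − d − z: δQ = √(δp² + δd² + δz²) = √(155 + 4.97 + 7.08) = 12.9

12.9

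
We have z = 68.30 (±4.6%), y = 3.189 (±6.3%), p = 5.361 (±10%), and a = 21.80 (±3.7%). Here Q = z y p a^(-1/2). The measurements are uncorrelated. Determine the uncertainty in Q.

Products/powers → add relative errors in quadrature, weighted by exponent:
  (1·δz/z)² = (1×0.0460)² = 0.00212;  (1·δy/y)² = (1×0.0630)² = 0.00397;  (1·δp/p)² = (1×0.100)² = 0.0100;  (−½·δa/a)² = (-0.5×0.0370)² = 0.000342
δQ/Q = √(0.0164) = 0.128
Q = 250.1, so δQ = 0.128 × 250.1 = 32.1.

32.1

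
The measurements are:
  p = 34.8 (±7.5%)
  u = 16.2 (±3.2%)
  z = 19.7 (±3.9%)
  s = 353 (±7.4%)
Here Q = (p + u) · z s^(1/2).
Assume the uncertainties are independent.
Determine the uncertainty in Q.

Let w = p + u = 51.0. δw = √(δp² + δu²) = √(6.81 + 0.269) = 2.66, so δw/w = 0.0522.
Q is then a monomial in w, z, s:
δQ/Q = √((δw/w)² + (1·δz/z)² + (½·δs/s)²) = √(0.00272 + 0.00152 + 0.00137) = 0.0749
Q = 18900, so δQ = 0.0749 × 18900 = 1410.

1410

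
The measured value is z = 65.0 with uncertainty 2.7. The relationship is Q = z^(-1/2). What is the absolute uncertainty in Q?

0.00258

Q ∝ z^(-1/2), so δQ/Q = |−½| · δz/z = 0.5 × 0.0415 = 0.0208.
Q = 0.124, so δQ = 0.0208 × 0.124 = 0.00258.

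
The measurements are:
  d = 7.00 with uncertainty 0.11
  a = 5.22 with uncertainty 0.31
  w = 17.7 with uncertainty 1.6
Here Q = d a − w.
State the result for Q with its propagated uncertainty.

18.8 ± 2.76

Let p = d·a = 36.5. δp/p = √((1·δd/d)² + (1·δa/a)²) = √(0.000247 + 0.00353) = 0.0614, so δp = 2.24.
Q = p − w: δQ = √(δp² + δw²) = √(5.04 + 2.56) = 2.76
Q = 18.8.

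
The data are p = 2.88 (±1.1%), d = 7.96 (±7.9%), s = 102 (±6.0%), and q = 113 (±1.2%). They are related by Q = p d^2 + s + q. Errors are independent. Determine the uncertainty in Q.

Let w = p·d^2 = 182. δw/w = √((1·δp/p)² + (2·δd/d)²) = √(0.000121 + 0.0250) = 0.158, so δw = 28.9.
Q = w + s + q: δQ = √(δw² + δs² + δq²) = √(835 + 37.5 + 1.84) = 29.6

29.6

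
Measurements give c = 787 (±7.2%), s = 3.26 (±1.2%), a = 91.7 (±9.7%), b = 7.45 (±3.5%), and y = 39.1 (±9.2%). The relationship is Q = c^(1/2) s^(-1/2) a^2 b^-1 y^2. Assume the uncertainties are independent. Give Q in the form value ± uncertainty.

For a monomial Q ∝ c^(1/2), s^(-1/2), a^2, b^-1, y^2, fractional errors add in quadrature:
  (½·δc/c)² = (0.5×0.0720)² = 0.00130;  (−½·δs/s)² = (-0.5×0.0120)² = 3.6e-05;  (2·δa/a)² = (2×0.0970)² = 0.0376;  (-1·δb/b)² = (-1×0.0350)² = 0.00123;  (2·δy/y)² = (2×0.0920)² = 0.0339
δQ/Q = √(0.0740) = 0.272
Q = 2.68e+07, so δQ = 0.272 × 2.68e+07 = 7.3e+06.

(2.68 ± 0.730) × 10^7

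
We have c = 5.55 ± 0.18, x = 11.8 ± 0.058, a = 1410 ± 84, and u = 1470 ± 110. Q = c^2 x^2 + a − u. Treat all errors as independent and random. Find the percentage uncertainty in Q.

Let p = c^2·x^2 = 4290. δp/p = √((2·δc/c)² + (2·δx/x)²) = √(0.00421 + 9.66e-05) = 0.0656, so δp = 281.
Q = p + a − u: δQ = √(δp² + δa² + δu²) = √(79200 + 7060 + 12100) = 314
Q = 4230, so δQ/Q = 314/4230 = 0.0741.

7.41%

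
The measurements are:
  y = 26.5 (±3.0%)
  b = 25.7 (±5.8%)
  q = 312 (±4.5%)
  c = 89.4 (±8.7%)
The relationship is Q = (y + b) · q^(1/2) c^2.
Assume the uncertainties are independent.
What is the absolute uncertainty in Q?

1.31e+06

Let u = y + b = 52.2. δu = √(δy² + δb²) = √(0.632 + 2.22) = 1.69, so δu/u = 0.0324.
Q is then a monomial in u, q, c:
δQ/Q = √((δu/u)² + (½·δq/q)² + (2·δc/c)²) = √(0.00105 + 0.000506 + 0.0303) = 0.178
Q = 7.37e+06, so δQ = 0.178 × 7.37e+06 = 1.31e+06.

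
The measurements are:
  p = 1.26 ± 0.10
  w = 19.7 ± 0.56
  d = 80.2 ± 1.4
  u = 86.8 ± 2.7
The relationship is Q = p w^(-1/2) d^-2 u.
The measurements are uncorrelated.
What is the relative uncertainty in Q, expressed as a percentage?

9.32%

Each factor contributes (exponent × relative error)² to (δQ/Q)²:
  (1·δp/p)² = (1×0.0794)² = 0.00630;  (−½·δw/w)² = (-0.5×0.0284)² = 0.000202;  (-2·δd/d)² = (-2×0.0175)² = 0.00122;  (1·δu/u)² = (1×0.0311)² = 0.000968
δQ/Q = √(0.00869) = 0.0932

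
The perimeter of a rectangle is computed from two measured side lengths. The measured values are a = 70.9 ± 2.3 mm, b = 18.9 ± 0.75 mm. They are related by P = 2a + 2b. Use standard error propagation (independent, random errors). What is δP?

4.84 mm

Absolute uncertainties add in quadrature for a linear combination:
  (2·δa)² = 21.2;  (2·δb)² = 2.25
δP = √(23.4) = 4.84 mm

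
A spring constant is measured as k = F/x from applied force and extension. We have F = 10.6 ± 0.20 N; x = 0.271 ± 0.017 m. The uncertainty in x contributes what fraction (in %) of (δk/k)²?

91.7%

(δk/k)² = (1·δF/F)² + (-1·δx/x)²
  F term: (1×0.0189)² = 0.000356
  x term: (-1×0.0627)² = 0.00394
Total = 0.00429. Share from x = 0.00394/0.00429 = 0.917.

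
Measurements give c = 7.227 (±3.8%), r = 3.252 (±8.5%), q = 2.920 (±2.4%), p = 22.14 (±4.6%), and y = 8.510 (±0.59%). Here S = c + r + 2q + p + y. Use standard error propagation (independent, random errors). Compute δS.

Each term contributes (cᵢ δxᵢ)² to (δS)²:
  (δc)² = 0.0754;  (δr)² = 0.0764;  (2·δq)² = 0.0196;  (δp)² = 1.04;  (δy)² = 0.00252
δS = √(1.21) = 1.10

1.10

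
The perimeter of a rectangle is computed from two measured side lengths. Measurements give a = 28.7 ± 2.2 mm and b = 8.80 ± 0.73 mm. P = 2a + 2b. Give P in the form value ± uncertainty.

Absolute uncertainties add in quadrature for a linear combination:
  (2·δa)² = 19.4;  (2·δb)² = 2.13
δP = √(21.5) = 4.64 mm
P = 75.0 mm.

75.0 ± 4.64 mm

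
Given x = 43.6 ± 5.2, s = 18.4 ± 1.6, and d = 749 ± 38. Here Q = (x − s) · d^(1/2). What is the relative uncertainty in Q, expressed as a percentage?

Let u = x − s = 25.2. δu = √(δx² + δs²) = √(27.0 + 2.56) = 5.44, so δu/u = 0.216.
Q is then a monomial in u, d:
δQ/Q = √((δu/u)² + (½·δd/d)²) = √(0.0466 + 0.000643) = 0.217

21.7%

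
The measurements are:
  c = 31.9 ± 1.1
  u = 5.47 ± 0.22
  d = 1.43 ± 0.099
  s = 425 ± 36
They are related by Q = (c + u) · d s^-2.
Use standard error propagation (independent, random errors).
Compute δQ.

Let w = c + u = 37.4. δw = √(δc² + δu²) = √(1.21 + 0.0484) = 1.12, so δw/w = 0.0300.
Q is then a monomial in w, d, s:
δQ/Q = √((δw/w)² + (1·δd/d)² + (-2·δs/s)²) = √(0.000901 + 0.00479 + 0.0287) = 0.185
Q = 0.000296, so δQ = 0.185 × 0.000296 = 5.49e-05.

5.49e-05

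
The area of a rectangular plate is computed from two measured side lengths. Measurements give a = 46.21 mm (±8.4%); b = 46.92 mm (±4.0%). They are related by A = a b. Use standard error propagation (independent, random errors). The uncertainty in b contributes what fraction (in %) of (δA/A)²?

(δA/A)² = (1·δa/a)² + (1·δb/b)²
  a term: (1×0.0840)² = 0.00706
  b term: (1×0.0400)² = 0.00160
Total = 0.00866. Share from b = 0.00160/0.00866 = 0.185.

18.5%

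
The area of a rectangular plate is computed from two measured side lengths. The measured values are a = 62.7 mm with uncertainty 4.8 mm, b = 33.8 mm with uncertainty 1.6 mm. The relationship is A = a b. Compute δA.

191 mm^2

Relative error in a monomial: (δA/A)² = Σ (nᵢ · δxᵢ/xᵢ)².
  (1·δa/a)² = (1×0.0766)² = 0.00586;  (1·δb/b)² = (1×0.0473)² = 0.00224
δA/A = √(0.00810) = 0.0900
A = 2120 mm^2, so δA = 0.0900 × 2120 = 191 mm^2.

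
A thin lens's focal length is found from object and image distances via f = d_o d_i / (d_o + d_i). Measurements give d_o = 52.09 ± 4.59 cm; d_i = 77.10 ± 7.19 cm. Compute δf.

∂f/∂d_o = (d_i/(d_o+d_i))² = 0.356;  ∂f/∂d_i = (d_o/(d_o+d_i))² = 0.163
δf = √((∂f/∂d_o · δd_o)² + (∂f/∂d_i · δd_i)²) = √(2.67 + 1.37) = 2.01 cm

2.01 cm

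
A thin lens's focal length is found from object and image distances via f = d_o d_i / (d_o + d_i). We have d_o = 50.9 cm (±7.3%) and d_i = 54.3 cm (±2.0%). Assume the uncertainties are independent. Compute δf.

1.02 cm

∂f/∂d_o = (d_i/(d_o+d_i))² = 0.266;  ∂f/∂d_i = (d_o/(d_o+d_i))² = 0.234
δf = √((∂f/∂d_o · δd_o)² + (∂f/∂d_i · δd_i)²) = √(0.980 + 0.0646) = 1.02 cm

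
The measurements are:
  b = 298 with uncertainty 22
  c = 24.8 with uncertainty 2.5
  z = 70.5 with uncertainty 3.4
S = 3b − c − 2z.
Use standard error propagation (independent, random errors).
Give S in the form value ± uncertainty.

728 ± 66.4

For a sum/difference, combine absolute errors in quadrature:
  (3·δb)² = 4360;  (δc)² = 6.25;  (2·δz)² = 46.2
δS = √(4410) = 66.4
S = 728.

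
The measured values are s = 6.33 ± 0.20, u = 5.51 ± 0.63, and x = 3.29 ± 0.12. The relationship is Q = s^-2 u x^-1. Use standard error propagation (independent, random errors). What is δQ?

For a monomial Q ∝ s^-2, u, x^-1, fractional errors add in quadrature:
  (-2·δs/s)² = (-2×0.0316)² = 0.00399;  (1·δu/u)² = (1×0.114)² = 0.0131;  (-1·δx/x)² = (-1×0.0365)² = 0.00133
δQ/Q = √(0.0184) = 0.136
Q = 0.0418, so δQ = 0.136 × 0.0418 = 0.00567.

0.00567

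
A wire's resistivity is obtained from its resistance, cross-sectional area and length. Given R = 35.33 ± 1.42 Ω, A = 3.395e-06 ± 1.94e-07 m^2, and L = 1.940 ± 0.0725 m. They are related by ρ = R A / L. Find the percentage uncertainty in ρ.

Products/powers → add relative errors in quadrature, weighted by exponent:
  (1·δR/R)² = (1×0.0402)² = 0.00162;  (1·δA/A)² = (1×0.0571)² = 0.00327;  (-1·δL/L)² = (-1×0.0374)² = 0.00140
δρ/ρ = √(0.00628) = 0.0792

7.92%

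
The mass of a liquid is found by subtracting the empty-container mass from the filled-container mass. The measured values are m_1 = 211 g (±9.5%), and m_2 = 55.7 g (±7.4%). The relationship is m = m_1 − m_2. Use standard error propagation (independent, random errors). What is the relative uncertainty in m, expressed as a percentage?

Sums and differences: (δm)² = Σ (cᵢ δxᵢ)².
  (δm_1)² = 402;  (δm_2)² = 17.0
δm = √(419) = 20.5 g
m = 155 g, so δm/m = 20.5/155 = 0.132.

13.2%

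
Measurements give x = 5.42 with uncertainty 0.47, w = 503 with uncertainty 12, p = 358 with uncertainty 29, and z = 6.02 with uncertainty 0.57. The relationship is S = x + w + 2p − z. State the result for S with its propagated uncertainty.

1220 ± 59.2

Absolute uncertainties add in quadrature for a linear combination:
  (δx)² = 0.221;  (δw)² = 144;  (2·δp)² = 3360;  (δz)² = 0.325
δS = √(3510) = 59.2
S = 1220.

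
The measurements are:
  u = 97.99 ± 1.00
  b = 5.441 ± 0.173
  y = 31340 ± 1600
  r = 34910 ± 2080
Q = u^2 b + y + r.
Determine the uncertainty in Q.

3280

Let p = u^2·b = 52240. δp/p = √((2·δu/u)² + (1·δb/b)²) = √(0.000417 + 0.00101) = 0.0378, so δp = 1970.
Q = p + y + r: δQ = √(δp² + δy² + δr²) = √(3.9e+06 + 2.56e+06 + 4.33e+06) = 3280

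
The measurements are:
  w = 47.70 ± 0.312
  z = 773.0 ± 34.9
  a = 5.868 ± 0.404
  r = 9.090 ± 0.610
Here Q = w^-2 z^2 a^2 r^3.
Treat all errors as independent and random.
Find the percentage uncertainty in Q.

Since Q is a product/quotient, work with relative uncertainties:
  (-2·δw/w)² = (-2×0.00654)² = 0.000171;  (2·δz/z)² = (2×0.0451)² = 0.00815;  (2·δa/a)² = (2×0.0688)² = 0.0190;  (3·δr/r)² = (3×0.0671)² = 0.0405
δQ/Q = √(0.0678) = 0.260

26.0%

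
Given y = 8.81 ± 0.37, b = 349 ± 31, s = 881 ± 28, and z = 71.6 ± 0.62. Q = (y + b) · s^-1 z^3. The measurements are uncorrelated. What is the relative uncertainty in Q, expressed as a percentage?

9.59%

Let u = y + b = 358. δu = √(δy² + δb²) = √(0.137 + 961) = 31.0, so δu/u = 0.0866.
Q is then a monomial in u, s, z:
δQ/Q = √((δu/u)² + (-1·δs/s)² + (3·δz/z)²) = √(0.00751 + 0.00101 + 0.000675) = 0.0959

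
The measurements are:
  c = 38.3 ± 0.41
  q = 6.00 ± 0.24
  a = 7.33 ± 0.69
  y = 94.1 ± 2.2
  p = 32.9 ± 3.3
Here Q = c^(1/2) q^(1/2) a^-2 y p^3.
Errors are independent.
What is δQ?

3.37e+05

Relative error in a monomial: (δQ/Q)² = Σ (nᵢ · δxᵢ/xᵢ)².
  (½·δc/c)² = (0.5×0.0107)² = 2.86e-05;  (½·δq/q)² = (0.5×0.0400)² = 0.000400;  (-2·δa/a)² = (-2×0.0941)² = 0.0354;  (1·δy/y)² = (1×0.0234)² = 0.000547;  (3·δp/p)² = (3×0.100)² = 0.0905
δQ/Q = √(0.127) = 0.356
Q = 9.45e+05, so δQ = 0.356 × 9.45e+05 = 3.37e+05.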